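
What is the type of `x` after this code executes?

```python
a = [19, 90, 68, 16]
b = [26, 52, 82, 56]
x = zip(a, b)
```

zip() returns a zip object

zip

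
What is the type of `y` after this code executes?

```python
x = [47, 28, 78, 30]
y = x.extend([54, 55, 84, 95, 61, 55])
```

list.extend() returns None

NoneType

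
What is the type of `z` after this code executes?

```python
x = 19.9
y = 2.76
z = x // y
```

float // float = float

float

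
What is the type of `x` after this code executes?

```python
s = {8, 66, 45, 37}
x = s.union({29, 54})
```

set.union() returns a new set

set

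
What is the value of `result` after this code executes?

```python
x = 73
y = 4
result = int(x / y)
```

x = 73; y = 4; result = 18

18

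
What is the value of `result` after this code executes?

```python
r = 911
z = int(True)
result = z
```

r = 911; z = 1; result = 1

1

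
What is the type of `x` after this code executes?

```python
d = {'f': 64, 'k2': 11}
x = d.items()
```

dict.items() returns dict_items view

dict_items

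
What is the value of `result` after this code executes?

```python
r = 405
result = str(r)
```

r = 405; result = '405'

'405'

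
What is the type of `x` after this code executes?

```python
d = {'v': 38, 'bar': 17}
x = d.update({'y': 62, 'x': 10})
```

dict.update() returns None

NoneType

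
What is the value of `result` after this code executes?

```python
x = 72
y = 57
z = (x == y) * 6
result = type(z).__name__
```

x is int; y is int; z is int; result = 'int'

'int'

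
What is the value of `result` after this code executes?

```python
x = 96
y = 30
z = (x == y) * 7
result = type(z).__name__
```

x is int; y is int; z is int; result = 'int'

'int'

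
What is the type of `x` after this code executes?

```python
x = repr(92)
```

repr() returns str

str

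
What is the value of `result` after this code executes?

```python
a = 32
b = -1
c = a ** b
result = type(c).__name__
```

a is int; b is int; c is float; result = 'float'

'float'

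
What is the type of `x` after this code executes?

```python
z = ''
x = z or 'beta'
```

'or' returns first truthy value (str)

str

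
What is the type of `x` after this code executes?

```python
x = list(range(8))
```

list(range()) returns list

list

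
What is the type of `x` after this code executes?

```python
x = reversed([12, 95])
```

reversed() on a list returns list_reverseiterator

list_reverseiterator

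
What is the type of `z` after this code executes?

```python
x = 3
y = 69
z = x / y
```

int / int = float

float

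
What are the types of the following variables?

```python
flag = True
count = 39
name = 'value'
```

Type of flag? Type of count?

flag is assigned the constant True, which has type bool; count is assigned a bare integer (no decimal point), so it is an int

bool, int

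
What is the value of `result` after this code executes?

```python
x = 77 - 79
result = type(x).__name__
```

x is int; result = 'int'

'int'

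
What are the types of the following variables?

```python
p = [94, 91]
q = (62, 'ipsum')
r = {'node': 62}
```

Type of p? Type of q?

p is assigned a list literal (square brackets); q is assigned a tuple (parenthesized, comma-separated values)

list, tuple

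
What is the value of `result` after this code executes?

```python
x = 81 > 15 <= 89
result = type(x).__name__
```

x is bool; result = 'bool'

'bool'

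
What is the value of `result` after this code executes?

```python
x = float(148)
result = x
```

x = 148.0; result = 148.0

148.0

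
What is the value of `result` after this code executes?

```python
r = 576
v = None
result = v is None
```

r = 576; v = None; result = True

True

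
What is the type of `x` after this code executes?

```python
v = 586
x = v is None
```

'is' comparison returns bool

bool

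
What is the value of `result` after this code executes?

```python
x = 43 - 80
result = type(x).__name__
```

x is int; result = 'int'

'int'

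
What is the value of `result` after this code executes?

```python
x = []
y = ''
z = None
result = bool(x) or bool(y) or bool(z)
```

x = []; y = ''; z = None; result = False

False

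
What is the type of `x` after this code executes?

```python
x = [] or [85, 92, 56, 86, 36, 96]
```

'or' returns first truthy value (list)

list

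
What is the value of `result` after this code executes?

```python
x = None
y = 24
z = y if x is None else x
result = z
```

x = None; y = 24; z = 24; result = 24

24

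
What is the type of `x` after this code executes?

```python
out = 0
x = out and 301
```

'and' returns first falsy value (0 is int)

int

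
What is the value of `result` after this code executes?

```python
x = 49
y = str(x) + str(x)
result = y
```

x = 49; y = '4949'; result = '4949'

'4949'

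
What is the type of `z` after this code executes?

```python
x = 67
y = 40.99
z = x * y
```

int * float = float

float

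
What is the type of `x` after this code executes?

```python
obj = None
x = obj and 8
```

'and' returns first falsy value (None)

NoneType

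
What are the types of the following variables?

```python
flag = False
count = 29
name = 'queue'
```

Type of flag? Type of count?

flag is assigned the constant False, which has type bool; count is assigned a bare integer (no decimal point), so it is an int

bool, int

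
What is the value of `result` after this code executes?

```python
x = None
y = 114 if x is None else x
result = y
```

x = None; y = 114; result = 114

114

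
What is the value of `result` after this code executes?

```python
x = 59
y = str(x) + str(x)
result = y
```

x = 59; y = '5959'; result = '5959'

'5959'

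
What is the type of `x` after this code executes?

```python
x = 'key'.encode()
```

str.encode() returns bytes

bytes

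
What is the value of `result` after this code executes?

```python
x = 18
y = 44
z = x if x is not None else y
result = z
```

x = 18; y = 44; z = 18; result = 18

18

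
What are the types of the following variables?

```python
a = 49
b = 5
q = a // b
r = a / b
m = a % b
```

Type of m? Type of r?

% of ints returns int; / returns float

int, float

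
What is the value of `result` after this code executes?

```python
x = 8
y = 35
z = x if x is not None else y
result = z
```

x = 8; y = 35; z = 8; result = 8

8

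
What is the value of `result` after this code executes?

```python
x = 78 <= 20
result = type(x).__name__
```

x is bool; result = 'bool'

'bool'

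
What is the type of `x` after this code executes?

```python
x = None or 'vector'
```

'or' with None returns the other truthy value (str)

str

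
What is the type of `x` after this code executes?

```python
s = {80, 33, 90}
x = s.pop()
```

Popping from set[int] returns int

int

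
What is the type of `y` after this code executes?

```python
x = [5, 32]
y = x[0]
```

Indexing list[int] returns int

int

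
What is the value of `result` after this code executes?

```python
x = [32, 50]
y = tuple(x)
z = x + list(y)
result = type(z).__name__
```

x is list; y is tuple; z is list; result = 'list'

'list'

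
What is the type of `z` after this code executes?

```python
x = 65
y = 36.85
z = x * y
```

int * float = float

float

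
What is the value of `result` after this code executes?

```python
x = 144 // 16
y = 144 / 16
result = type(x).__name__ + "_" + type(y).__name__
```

x is int; y is float; result = 'int_float'

'int_float'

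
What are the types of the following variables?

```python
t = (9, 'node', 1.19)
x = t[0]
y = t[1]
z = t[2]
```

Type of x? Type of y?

tuple[0] is int; tuple[1] is str

int, str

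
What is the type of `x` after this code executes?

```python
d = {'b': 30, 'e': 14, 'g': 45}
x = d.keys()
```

.keys() returns dict_keys view

dict_keys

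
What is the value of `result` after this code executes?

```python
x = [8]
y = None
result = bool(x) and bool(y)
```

x = [8]; y = None; result = False

False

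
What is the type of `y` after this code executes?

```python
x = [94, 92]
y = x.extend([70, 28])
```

list.extend() returns None

NoneType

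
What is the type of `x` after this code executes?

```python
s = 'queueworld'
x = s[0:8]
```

Slicing a str returns str

str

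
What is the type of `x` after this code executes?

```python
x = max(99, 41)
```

max() of ints returns int

int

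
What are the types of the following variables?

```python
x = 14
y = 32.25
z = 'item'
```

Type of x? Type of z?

x is assigned a bare integer (no decimal point), so it is an int; z is assigned a quoted string literal, so it is a str

int, str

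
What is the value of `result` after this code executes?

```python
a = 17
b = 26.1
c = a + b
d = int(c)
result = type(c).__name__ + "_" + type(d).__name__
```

a is int; b is float; c is float; d is int; result = 'float_int'

'float_int'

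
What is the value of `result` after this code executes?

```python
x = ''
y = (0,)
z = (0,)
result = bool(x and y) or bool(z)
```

x = ''; y = (0,); z = (0,); result = True

True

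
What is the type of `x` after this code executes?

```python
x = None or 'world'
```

'or' with None returns the other truthy value (str)

str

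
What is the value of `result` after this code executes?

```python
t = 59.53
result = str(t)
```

t = 59.53; result = '59.53'

'59.53'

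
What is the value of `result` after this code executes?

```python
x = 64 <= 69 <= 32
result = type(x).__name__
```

x is bool; result = 'bool'

'bool'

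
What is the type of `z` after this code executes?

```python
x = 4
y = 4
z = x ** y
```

positive int ** positive int = int

int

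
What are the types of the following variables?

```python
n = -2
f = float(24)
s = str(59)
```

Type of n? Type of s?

n is assigned a bare integer (no decimal point), so it is an int; s is assigned the result of calling str(), which returns a str

int, str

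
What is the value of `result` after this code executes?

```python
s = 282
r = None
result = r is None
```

s = 282; r = None; result = True

True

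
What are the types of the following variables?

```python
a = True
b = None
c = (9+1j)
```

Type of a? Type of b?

a is assigned the constant True, which has type bool; b is assigned None, whose type is NoneType

bool, NoneType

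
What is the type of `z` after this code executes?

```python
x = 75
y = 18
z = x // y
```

int // int = int

int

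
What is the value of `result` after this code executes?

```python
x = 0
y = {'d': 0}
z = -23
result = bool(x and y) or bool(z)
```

x = 0; y = {'d': 0}; z = -23; result = True

True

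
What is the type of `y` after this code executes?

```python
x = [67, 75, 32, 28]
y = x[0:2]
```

Slicing a list returns a list

list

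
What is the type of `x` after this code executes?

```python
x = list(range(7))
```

list(range()) returns list

list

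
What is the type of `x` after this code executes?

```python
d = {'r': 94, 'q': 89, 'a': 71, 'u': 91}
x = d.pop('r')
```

dict.pop() returns the value

int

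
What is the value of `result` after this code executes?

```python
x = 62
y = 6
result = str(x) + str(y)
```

x = 62; y = 6; result = '626'

'626'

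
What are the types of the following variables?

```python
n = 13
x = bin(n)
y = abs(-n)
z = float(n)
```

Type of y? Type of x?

abs() of int returns int; bin() returns str

int, str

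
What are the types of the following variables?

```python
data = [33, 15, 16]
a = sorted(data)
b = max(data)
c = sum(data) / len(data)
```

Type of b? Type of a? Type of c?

max of ints returns int; sorted() returns list; int / int = float

int, list, float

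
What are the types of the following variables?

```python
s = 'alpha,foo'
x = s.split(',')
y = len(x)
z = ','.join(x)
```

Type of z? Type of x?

str.join() returns str; str.split() returns list

str, list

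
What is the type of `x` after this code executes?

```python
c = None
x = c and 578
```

'and' returns first falsy value (None)

NoneType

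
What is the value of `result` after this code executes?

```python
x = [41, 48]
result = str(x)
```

x = [41, 48]; result = '[41, 48]'

'[41, 48]'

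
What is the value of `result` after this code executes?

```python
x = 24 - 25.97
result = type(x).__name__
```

x is float; result = 'float'

'float'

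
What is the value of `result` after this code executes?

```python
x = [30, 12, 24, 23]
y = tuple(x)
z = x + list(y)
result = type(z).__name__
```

x is list; y is tuple; z is list; result = 'list'

'list'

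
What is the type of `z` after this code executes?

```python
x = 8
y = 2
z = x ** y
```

positive int ** positive int = int

int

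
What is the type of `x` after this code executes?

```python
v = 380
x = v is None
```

'is' comparison returns bool

bool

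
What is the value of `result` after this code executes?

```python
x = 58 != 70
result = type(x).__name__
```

x is bool; result = 'bool'

'bool'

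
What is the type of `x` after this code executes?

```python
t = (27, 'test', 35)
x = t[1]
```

Index 1 of tuple is a str literal

str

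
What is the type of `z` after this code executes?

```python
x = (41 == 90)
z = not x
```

'not' returns bool

bool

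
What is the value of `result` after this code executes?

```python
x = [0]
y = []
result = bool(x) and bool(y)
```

x = [0]; y = []; result = False

False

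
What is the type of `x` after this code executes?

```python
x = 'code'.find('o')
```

str.find() returns int index

int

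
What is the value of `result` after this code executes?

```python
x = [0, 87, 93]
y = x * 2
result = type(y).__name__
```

x is list; y is list; result = 'list'

'list'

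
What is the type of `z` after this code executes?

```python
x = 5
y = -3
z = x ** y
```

int ** negative = float

float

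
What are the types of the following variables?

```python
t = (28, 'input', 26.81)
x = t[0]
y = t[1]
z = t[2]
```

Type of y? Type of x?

tuple[1] is str; tuple[0] is int

str, int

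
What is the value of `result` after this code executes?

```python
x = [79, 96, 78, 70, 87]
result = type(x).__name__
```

x is list; result = 'list'

'list'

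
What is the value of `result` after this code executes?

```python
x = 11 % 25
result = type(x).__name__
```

x is int; result = 'int'

'int'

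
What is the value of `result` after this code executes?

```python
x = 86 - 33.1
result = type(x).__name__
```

x is float; result = 'float'

'float'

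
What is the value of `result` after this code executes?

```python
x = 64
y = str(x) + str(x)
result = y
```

x = 64; y = '6464'; result = '6464'

'6464'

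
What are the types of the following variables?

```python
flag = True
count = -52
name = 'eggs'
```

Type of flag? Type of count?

flag is assigned the constant True, which has type bool; count is assigned a bare integer (no decimal point), so it is an int

bool, int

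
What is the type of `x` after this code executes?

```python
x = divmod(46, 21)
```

divmod() returns tuple of (quotient, remainder)

tuple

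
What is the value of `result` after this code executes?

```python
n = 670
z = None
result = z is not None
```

n = 670; z = None; result = False

False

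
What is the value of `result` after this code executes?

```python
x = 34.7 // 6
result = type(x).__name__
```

x is float; result = 'float'

'float'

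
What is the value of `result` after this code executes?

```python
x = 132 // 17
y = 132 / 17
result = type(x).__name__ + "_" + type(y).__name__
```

x is int; y is float; result = 'int_float'

'int_float'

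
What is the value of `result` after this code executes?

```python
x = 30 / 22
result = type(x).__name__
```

x is float; result = 'float'

'float'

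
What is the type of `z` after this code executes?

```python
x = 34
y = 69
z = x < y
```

Comparison returns bool

bool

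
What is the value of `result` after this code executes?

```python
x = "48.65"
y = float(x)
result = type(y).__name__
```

x is str; y is float; result = 'float'

'float'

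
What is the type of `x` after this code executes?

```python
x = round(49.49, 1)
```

round() with decimal places returns float

float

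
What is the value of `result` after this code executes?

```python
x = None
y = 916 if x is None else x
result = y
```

x = None; y = 916; result = 916

916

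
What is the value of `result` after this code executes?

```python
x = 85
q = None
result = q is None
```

x = 85; q = None; result = True

True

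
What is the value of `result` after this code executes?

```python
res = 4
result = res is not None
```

res = 4; result = True

True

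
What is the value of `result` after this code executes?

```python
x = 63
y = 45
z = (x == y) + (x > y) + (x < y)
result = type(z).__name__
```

x is int; y is int; z is int; result = 'int'

'int'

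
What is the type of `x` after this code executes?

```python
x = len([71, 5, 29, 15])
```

len() always returns int

int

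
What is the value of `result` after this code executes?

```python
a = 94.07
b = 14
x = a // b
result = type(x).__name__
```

a is float; b is int; x is float; result = 'float'

'float'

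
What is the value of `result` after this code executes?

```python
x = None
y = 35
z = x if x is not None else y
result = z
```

x = None; y = 35; z = 35; result = 35

35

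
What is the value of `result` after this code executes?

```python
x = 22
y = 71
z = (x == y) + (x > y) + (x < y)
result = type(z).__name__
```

x is int; y is int; z is int; result = 'int'

'int'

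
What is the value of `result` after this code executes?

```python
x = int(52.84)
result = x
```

x = 52; result = 52

52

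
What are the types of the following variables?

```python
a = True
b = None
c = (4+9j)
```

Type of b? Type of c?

b is assigned None, whose type is NoneType; c is assigned (4+9j), an int plus an imaginary literal (j suffix), which evaluates to complex

NoneType, complex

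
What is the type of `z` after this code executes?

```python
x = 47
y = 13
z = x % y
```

int % int = int

int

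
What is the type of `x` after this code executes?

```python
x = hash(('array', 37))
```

hash() returns int

int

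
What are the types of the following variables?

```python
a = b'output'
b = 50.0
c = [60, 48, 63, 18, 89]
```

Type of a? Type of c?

a is assigned a bytes literal (b'...' prefix); c is assigned a list literal (square brackets)

bytes, list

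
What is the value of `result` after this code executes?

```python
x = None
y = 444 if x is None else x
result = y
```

x = None; y = 444; result = 444

444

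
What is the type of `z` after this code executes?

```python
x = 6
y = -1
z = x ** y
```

int ** negative = float

float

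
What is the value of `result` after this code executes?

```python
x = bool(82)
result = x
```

x = True; result = True

True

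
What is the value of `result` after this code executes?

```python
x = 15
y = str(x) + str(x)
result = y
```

x = 15; y = '1515'; result = '1515'

'1515'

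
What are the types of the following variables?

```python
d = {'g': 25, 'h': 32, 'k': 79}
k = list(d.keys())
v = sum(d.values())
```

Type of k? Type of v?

list() converts to list; sum of ints is int

list, int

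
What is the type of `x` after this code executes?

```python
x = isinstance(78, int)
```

isinstance() returns bool

bool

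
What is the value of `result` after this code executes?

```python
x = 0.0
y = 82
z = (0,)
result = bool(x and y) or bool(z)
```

x = 0.0; y = 82; z = (0,); result = True

True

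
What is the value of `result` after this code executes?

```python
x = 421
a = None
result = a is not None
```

x = 421; a = None; result = False

False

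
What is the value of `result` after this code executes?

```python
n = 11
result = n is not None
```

n = 11; result = True

True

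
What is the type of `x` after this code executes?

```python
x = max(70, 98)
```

max() of ints returns int

int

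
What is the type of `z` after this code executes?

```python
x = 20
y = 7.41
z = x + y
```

int + float = float

float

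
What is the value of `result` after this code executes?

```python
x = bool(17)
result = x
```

x = True; result = True

True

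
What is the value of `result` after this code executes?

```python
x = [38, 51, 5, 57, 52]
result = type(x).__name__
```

x is list; result = 'list'

'list'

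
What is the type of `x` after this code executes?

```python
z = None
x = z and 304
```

'and' returns first falsy value (None)

NoneType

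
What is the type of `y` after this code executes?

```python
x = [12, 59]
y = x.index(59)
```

list.index() returns int

int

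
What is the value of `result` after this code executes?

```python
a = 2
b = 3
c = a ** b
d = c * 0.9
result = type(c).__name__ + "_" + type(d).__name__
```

a is int; b is int; c is int; d is float; result = 'int_float'

'int_float'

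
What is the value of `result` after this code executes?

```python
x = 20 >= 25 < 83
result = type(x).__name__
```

x is bool; result = 'bool'

'bool'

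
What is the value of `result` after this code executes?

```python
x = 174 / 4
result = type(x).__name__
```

x is float; result = 'float'

'float'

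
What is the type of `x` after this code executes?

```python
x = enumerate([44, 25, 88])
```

enumerate() returns an enumerate object

enumerate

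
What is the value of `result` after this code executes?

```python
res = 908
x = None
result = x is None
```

res = 908; x = None; result = True

True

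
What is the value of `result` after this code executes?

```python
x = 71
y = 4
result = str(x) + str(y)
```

x = 71; y = 4; result = '714'

'714'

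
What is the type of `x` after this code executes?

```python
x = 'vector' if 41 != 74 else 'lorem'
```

Both branches of conditional are str

str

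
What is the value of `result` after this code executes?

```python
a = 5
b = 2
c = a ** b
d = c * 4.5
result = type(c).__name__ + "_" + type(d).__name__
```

a is int; b is int; c is int; d is float; result = 'int_float'

'int_float'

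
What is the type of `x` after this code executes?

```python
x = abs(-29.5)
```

abs() of float returns float

float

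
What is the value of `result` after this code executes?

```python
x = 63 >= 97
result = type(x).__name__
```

x is bool; result = 'bool'

'bool'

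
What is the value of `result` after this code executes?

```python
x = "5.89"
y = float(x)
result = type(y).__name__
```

x is str; y is float; result = 'float'

'float'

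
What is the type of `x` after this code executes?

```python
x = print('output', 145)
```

print() returns None

NoneType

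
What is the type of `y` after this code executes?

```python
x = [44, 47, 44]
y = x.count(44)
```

list.count() returns int

int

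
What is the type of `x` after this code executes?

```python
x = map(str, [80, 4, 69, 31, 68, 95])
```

map() returns a map object

map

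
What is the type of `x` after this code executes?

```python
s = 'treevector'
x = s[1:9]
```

Slicing a str returns str

str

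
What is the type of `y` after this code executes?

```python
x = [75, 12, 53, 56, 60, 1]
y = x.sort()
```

list.sort() returns None (mutates in place)

NoneType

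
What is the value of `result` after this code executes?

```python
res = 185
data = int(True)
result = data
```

res = 185; data = 1; result = 1

1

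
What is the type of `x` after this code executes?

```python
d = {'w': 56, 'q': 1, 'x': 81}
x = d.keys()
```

.keys() returns dict_keys view

dict_keys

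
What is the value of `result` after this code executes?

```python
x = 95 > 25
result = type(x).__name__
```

x is bool; result = 'bool'

'bool'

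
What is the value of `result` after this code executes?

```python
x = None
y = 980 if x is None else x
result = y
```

x = None; y = 980; result = 980

980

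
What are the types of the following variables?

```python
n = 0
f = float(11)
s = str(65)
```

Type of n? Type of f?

n is assigned a bare integer (no decimal point), so it is an int; f is assigned the result of calling float(), which returns a float

int, float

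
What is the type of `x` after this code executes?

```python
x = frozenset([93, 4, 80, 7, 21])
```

frozenset() returns frozenset

frozenset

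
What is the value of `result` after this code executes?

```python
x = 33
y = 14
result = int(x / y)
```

x = 33; y = 14; result = 2

2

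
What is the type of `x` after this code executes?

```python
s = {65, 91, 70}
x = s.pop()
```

Popping from set[int] returns int

int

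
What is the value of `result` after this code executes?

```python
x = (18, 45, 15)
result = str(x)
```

x = (18, 45, 15); result = '(18, 45, 15)'

'(18, 45, 15)'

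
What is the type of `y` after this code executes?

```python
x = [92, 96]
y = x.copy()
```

list.copy() returns list

list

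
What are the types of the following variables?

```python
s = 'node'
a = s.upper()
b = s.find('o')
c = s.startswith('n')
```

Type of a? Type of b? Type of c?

upper() returns str; find() returns int; startswith() returns bool

str, int, bool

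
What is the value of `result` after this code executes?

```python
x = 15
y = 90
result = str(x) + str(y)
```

x = 15; y = 90; result = '1590'

'1590'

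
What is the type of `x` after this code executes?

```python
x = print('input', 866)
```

print() returns None

NoneType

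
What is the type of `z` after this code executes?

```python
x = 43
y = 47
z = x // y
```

int // int = int

int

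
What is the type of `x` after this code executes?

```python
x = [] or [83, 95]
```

'or' returns first truthy value (list)

list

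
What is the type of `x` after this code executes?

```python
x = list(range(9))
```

list(range()) returns list

list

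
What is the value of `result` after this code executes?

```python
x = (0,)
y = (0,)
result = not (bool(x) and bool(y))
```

x = (0,); y = (0,); result = False

False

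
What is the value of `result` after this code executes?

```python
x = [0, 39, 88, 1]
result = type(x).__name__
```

x is list; result = 'list'

'list'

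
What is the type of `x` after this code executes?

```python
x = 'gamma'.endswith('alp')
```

str.endswith() returns bool

bool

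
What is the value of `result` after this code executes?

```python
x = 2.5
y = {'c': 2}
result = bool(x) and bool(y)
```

x = 2.5; y = {'c': 2}; result = True

True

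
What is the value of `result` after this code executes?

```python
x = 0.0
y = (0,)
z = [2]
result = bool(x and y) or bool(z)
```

x = 0.0; y = (0,); z = [2]; result = True

True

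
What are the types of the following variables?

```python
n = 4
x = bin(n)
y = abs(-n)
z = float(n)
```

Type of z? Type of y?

float() returns float; abs() of int returns int

float, int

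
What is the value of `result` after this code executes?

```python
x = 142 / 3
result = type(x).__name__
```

x is float; result = 'float'

'float'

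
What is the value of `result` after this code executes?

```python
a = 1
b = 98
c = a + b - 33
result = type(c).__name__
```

a is int; b is int; c is int; result = 'int'

'int'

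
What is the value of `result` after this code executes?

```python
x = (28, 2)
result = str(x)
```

x = (28, 2); result = '(28, 2)'

'(28, 2)'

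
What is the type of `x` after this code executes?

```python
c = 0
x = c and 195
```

'and' returns first falsy value (0 is int)

int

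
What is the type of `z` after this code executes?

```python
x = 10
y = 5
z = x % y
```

int % int = int

int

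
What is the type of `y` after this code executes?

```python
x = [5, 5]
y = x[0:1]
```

Slicing a list returns a list

list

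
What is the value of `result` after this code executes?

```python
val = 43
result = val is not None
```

val = 43; result = True

True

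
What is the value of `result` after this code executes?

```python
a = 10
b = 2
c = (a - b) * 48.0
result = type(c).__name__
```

a is int; b is int; c is float; result = 'float'

'float'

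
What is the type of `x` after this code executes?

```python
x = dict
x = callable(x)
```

callable() returns bool

bool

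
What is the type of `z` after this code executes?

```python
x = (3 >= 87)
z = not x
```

'not' returns bool

bool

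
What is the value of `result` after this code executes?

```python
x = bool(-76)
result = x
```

x = True; result = True

True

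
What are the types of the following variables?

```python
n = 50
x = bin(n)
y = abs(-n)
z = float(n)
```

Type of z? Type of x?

float() returns float; bin() returns str

float, str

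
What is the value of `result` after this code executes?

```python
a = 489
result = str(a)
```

a = 489; result = '489'

'489'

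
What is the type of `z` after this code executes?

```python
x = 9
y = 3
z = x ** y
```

positive int ** positive int = int

int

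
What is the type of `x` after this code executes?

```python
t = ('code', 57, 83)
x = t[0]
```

Index 0 of tuple is a str literal

str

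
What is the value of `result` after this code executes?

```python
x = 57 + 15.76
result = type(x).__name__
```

x is float; result = 'float'

'float'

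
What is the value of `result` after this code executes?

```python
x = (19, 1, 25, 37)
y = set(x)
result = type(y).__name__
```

x is tuple; y is set; result = 'set'

'set'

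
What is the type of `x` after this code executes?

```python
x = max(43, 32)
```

max() of ints returns int

int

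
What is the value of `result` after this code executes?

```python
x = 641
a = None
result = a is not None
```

x = 641; a = None; result = False

False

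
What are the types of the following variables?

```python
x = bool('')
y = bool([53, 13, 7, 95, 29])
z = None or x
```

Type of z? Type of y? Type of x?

None or bool returns the bool; bool() returns bool; bool() returns bool

bool, bool, bool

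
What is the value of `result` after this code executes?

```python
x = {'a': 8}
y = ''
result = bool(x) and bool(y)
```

x = {'a': 8}; y = ''; result = False

False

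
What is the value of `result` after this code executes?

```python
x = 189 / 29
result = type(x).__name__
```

x is float; result = 'float'

'float'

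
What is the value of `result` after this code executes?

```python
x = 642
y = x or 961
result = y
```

x = 642; y = 642; result = 642

642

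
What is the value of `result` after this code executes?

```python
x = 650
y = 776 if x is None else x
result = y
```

x = 650; y = 650; result = 650

650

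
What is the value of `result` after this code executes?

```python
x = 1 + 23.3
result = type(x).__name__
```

x is float; result = 'float'

'float'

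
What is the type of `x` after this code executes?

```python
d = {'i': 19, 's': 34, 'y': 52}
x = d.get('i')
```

dict.get() returns value type when found

int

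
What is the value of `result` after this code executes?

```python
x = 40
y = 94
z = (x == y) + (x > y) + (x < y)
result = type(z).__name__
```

x is int; y is int; z is int; result = 'int'

'int'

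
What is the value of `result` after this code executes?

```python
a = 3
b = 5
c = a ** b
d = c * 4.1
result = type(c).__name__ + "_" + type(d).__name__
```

a is int; b is int; c is int; d is float; result = 'int_float'

'int_float'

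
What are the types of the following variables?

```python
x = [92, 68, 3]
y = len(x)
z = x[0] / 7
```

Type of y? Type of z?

len() returns int; int / int = float

int, float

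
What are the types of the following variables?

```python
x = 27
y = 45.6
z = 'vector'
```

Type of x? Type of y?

x is assigned a bare integer (no decimal point), so it is an int; y is assigned a number with a decimal point, so it is a float

int, float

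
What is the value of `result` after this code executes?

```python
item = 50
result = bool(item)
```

item = 50; result = True

True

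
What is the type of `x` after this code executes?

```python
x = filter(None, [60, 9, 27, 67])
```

filter() returns a filter object

filter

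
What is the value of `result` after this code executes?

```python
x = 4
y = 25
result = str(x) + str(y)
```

x = 4; y = 25; result = '425'

'425'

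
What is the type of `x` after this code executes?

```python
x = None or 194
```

'or' with None returns the other truthy value

int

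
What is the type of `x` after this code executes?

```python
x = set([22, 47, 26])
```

set() constructor returns set

set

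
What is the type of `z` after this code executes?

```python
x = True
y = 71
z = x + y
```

bool + int = int (bool is subclass of int)

int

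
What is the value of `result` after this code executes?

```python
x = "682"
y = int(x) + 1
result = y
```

x = '682'; y = 683; result = 683

683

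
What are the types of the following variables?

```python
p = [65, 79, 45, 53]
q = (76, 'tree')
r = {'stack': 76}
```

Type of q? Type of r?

q is assigned a tuple (parenthesized, comma-separated values); r is assigned a dict literal ({key: value})

tuple, dict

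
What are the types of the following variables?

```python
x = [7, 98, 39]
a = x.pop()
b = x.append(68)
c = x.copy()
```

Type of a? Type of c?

pop() returns element; copy() returns list

int, list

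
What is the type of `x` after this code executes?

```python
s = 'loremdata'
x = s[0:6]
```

Slicing a str returns str

str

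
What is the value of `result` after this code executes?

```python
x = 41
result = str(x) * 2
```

x = 41; result = '4141'

'4141'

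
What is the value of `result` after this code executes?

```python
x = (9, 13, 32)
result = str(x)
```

x = (9, 13, 32); result = '(9, 13, 32)'

'(9, 13, 32)'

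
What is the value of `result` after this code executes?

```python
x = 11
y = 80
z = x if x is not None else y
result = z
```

x = 11; y = 80; z = 11; result = 11

11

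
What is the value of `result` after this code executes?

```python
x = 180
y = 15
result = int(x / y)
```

x = 180; y = 15; result = 12

12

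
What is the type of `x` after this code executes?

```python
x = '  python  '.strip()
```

str.strip() returns str

str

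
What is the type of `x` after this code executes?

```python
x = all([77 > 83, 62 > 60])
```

all() returns bool

bool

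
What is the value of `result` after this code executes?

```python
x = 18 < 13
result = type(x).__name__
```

x is bool; result = 'bool'

'bool'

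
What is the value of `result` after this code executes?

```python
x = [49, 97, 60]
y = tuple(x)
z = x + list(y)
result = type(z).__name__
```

x is list; y is tuple; z is list; result = 'list'

'list'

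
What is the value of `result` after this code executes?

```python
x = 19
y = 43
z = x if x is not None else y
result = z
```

x = 19; y = 43; z = 19; result = 19

19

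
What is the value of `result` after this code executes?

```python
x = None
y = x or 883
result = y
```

x = None; y = 883; result = 883

883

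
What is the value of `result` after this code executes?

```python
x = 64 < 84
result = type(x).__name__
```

x is bool; result = 'bool'

'bool'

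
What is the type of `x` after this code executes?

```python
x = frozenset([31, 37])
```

frozenset() returns frozenset

frozenset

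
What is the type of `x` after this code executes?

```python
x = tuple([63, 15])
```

tuple() constructor returns tuple

tuple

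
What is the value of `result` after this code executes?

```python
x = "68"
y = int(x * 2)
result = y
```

x = '68'; y = 6868; result = 6868

6868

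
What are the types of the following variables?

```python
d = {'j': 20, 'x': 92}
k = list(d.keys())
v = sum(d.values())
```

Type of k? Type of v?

list() converts to list; sum of ints is int

list, int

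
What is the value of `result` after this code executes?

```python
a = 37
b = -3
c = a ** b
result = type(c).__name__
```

a is int; b is int; c is float; result = 'float'

'float'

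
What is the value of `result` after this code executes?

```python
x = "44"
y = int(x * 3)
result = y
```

x = '44'; y = 444444; result = 444444

444444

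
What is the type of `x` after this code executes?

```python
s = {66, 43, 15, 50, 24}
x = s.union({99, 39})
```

set.union() returns a new set

set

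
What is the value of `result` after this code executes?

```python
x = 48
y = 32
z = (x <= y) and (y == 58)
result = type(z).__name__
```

x is int; y is int; z is bool; result = 'bool'

'bool'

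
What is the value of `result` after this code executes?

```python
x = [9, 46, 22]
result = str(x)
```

x = [9, 46, 22]; result = '[9, 46, 22]'

'[9, 46, 22]'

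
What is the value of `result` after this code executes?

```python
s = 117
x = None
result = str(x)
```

s = 117; x = None; result = 'None'

'None'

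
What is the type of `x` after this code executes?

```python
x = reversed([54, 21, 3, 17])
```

reversed() on a list returns list_reverseiterator

list_reverseiterator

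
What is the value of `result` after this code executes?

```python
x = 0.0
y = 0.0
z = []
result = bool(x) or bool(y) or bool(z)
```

x = 0.0; y = 0.0; z = []; result = False

False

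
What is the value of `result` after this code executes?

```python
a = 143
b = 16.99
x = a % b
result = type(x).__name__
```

a is int; b is float; x is float; result = 'float'

'float'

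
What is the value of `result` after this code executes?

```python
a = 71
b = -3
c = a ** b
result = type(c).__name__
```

a is int; b is int; c is float; result = 'float'

'float'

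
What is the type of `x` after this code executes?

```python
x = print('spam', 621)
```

print() returns None

NoneType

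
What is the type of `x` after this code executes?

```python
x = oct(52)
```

oct() returns str representation

str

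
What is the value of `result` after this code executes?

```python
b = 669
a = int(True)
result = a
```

b = 669; a = 1; result = 1

1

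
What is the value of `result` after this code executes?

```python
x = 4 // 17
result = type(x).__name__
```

x is int; result = 'int'

'int'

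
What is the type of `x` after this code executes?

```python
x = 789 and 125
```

'and' with truthy values returns last operand (int)

int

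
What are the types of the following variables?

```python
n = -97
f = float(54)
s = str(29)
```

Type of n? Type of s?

n is assigned a bare integer (no decimal point), so it is an int; s is assigned the result of calling str(), which returns a str

int, str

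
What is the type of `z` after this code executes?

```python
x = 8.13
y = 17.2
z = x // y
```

float // float = float

float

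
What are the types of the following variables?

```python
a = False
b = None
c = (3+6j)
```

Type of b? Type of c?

b is assigned None, whose type is NoneType; c is assigned (3+6j), an int plus an imaginary literal (j suffix), which evaluates to complex

NoneType, complex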